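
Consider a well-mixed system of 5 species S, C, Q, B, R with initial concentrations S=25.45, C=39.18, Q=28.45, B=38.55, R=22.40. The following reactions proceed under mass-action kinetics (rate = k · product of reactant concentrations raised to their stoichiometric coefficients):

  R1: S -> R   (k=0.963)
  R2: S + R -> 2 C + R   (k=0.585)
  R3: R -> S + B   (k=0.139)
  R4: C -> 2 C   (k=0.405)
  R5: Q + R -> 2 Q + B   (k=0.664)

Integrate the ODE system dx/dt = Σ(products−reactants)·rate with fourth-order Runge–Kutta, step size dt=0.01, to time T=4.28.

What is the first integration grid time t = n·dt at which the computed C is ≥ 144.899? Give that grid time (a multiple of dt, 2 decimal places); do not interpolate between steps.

RK4 with dt=0.01: 428 steps to T=4.28. Trajectory (selected grid times):
t=0.00: S=25.45 C=39.18 Q=28.45 B=38.55 R=22.40
t=0.48: S=8.87 C=73.80 Q=56.20 B=66.45 R=0.24
t=0.95: S=5.38 C=90.06 Q=59.44 B=69.70 R=0.13
t=1.43: S=3.30 C=109.67 Q=61.46 B=71.72 R=0.08
t=1.90: S=2.06 C=132.77 Q=62.67 B=72.94 R=0.05
t=2.11: S=1.68 C=144.58 Q=63.06 B=73.32 R=0.04
t=2.12: S=1.66 C=145.17 Q=63.07 B=73.34 R=0.04
t=2.38: S=1.29 C=161.30 Q=63.45 B=73.72 R=0.03
t=2.85: S=0.81 C=195.14 Q=63.93 B=74.20 R=0.02
t=3.33: S=0.51 C=237.02 Q=64.23 B=74.50 R=0.01
t=3.80: S=0.33 C=286.72 Q=64.42 B=74.69 R=0.01
t=4.28: S=0.20 C=348.25 Q=64.55 B=74.82 R=0.00
C(2.11)=144.580 < 144.899 but C(2.12)=145.168 ≥ 144.899, so the first grid time is t=2.12.

Threshold first reached at t = 2.12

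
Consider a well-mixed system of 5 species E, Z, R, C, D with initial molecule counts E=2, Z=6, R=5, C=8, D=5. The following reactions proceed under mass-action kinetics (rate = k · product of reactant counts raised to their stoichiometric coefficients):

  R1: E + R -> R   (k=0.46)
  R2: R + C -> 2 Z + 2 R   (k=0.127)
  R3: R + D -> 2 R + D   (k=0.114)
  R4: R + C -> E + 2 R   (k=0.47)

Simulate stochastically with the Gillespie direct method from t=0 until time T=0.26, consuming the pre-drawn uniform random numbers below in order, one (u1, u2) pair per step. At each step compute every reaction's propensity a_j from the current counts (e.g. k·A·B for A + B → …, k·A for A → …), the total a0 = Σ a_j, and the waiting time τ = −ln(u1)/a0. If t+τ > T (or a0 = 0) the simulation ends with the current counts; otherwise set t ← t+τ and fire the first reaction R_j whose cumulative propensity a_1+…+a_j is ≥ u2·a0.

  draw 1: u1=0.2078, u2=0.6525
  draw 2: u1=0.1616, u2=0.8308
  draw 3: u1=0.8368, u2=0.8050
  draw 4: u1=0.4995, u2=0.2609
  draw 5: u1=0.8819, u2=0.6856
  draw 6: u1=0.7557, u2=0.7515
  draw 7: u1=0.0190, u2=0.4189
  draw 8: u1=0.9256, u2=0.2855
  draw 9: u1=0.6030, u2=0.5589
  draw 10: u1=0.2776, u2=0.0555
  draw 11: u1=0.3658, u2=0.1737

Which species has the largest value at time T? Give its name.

t=0.000: E=2 Z=6 R=5 C=8 D=5
Draw 1: a1=4.600, a2=5.080, a3=2.850, a4=18.800, a0=31.330; τ=−ln(0.2078)/31.330=0.050 → t=0.050; u2·a0=0.6525·31.330=20.443; a1+…+a3=12.530 < 20.443 ≤ a1+…+a4=31.330 → R4 fires; E=3 Z=6 R=6 C=7 D=5
Draw 2: a1=8.280, a2=5.334, a3=3.420, a4=19.740, a0=36.774; τ=−ln(0.1616)/36.774=0.050 → t=0.100; u2·a0=0.8308·36.774=30.552; a1+…+a3=17.034 < 30.552 ≤ a1+…+a4=36.774 → R4 fires; E=4 Z=6 R=7 C=6 D=5
Draw 3: a1=12.880, a2=5.334, a3=3.990, a4=19.740, a0=41.944; τ=−ln(0.8368)/41.944=0.004 → t=0.104; u2·a0=0.8050·41.944=33.765; a1+…+a3=22.204 < 33.765 ≤ a1+…+a4=41.944 → R4 fires; E=5 Z=6 R=8 C=5 D=5
Draw 4: a1=18.400, a2=5.080, a3=4.560, a4=18.800, a0=46.840; τ=−ln(0.4995)/46.840=0.015 → t=0.119; u2·a0=0.2609·46.840=12.221 ≤ a1=18.400 → R1 fires; E=4 Z=6 R=8 C=5 D=5
Draw 5: a1=14.720, a2=5.080, a3=4.560, a4=18.800, a0=43.160; τ=−ln(0.8819)/43.160=0.003 → t=0.122; u2·a0=0.6856·43.160=29.590; a1+…+a3=24.360 < 29.590 ≤ a1+…+a4=43.160 → R4 fires; E=5 Z=6 R=9 C=4 D=5
Draw 6: a1=20.700, a2=4.572, a3=5.130, a4=16.920, a0=47.322; τ=−ln(0.7557)/47.322=0.006 → t=0.128; u2·a0=0.7515·47.322=35.562; a1+…+a3=30.402 < 35.562 ≤ a1+…+a4=47.322 → R4 fires; E=6 Z=6 R=10 C=3 D=5
Draw 7: a1=27.600, a2=3.810, a3=5.700, a4=14.100, a0=51.210; τ=−ln(0.0190)/51.210=0.077 → t=0.205; u2·a0=0.4189·51.210=21.452 ≤ a1=27.600 → R1 fires; E=5 Z=6 R=10 C=3 D=5
Draw 8: a1=23.000, a2=3.810, a3=5.700, a4=14.100, a0=46.610; τ=−ln(0.9256)/46.610=0.002 → t=0.207; u2·a0=0.2855·46.610=13.307 ≤ a1=23.000 → R1 fires; E=4 Z=6 R=10 C=3 D=5
Draw 9: a1=18.400, a2=3.810, a3=5.700, a4=14.100, a0=42.010; τ=−ln(0.6030)/42.010=0.012 → t=0.219; u2·a0=0.5589·42.010=23.479; a1+a2=22.210 < 23.479 ≤ a1+…+a3=27.910 → R3 fires; E=4 Z=6 R=11 C=3 D=5
Draw 10: a1=20.240, a2=4.191, a3=6.270, a4=15.510, a0=46.211; τ=−ln(0.2776)/46.211=0.028 → t=0.246; u2·a0=0.0555·46.211=2.565 ≤ a1=20.240 → R1 fires; E=3 Z=6 R=11 C=3 D=5
Draw 11: a1=15.180, a2=4.191, a3=6.270, a4=15.510, a0=41.151; τ=−ln(0.3658)/41.151=0.024 → t=0.271 > T=0.26: stop.
At T=0.26: E=3 Z=6 R=11 C=3 D=5; the largest is R.

Dominant species at T: R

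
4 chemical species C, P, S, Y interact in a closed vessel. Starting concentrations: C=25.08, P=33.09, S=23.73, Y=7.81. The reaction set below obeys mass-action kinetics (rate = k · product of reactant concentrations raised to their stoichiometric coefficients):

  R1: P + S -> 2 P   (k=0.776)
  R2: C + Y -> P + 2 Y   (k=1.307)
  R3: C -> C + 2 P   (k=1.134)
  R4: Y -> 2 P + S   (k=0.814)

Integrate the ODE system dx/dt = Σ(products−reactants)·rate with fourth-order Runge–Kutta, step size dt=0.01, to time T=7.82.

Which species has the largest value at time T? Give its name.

RK4 with dt=0.01: 782 steps to T=7.82. Trajectory (selected grid times):
t=0.00: C=25.08 P=33.09 S=23.73 Y=7.81
t=0.87: C=0.00 P=132.99 S=0.13 Y=16.66
t=1.74: C=0.00 P=158.44 S=0.05 Y=8.21
t=2.61: C=0.00 P=170.96 S=0.02 Y=4.04
t=3.48: C=0.00 P=177.13 S=0.01 Y=1.99
t=4.34: C=0.00 P=180.14 S=0.01 Y=0.99
t=5.21: C=0.00 P=181.65 S=0.00 Y=0.49
t=6.08: C=0.00 P=182.39 S=0.00 Y=0.24
t=6.95: C=0.00 P=182.76 S=0.00 Y=0.12
t=7.82: C=0.00 P=182.94 S=0.00 Y=0.06
At T=7.82: C=0.00 P=182.94 S=0.00 Y=0.06; the largest is P.

Dominant species at T: P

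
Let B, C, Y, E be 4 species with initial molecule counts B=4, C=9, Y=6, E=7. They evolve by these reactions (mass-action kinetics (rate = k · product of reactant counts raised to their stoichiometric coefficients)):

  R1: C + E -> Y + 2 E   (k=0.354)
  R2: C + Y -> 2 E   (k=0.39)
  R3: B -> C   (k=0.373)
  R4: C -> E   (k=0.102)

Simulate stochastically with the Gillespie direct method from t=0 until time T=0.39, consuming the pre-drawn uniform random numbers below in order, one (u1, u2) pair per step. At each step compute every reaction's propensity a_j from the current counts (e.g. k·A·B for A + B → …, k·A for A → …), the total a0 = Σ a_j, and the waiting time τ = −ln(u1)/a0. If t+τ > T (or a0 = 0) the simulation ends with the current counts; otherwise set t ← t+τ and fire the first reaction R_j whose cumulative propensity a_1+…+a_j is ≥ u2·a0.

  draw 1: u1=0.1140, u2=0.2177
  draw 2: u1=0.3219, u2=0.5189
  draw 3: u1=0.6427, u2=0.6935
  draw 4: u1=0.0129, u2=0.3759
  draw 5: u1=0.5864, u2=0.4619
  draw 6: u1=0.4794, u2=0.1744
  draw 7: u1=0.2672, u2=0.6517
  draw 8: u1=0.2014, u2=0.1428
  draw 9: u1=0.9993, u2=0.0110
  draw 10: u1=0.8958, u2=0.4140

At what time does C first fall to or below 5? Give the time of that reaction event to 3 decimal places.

Threshold first reached at t = 0.193

t=0.000: B=4 C=9 Y=6 E=7
Draw 1: a1=22.302, a2=21.060, a3=1.492, a4=0.918, a0=45.772; τ=−ln(0.1140)/45.772=0.047 → t=0.047; u2·a0=0.2177·45.772=9.965 ≤ a1=22.302 → R1 fires; B=4 C=8 Y=7 E=8
Draw 2: a1=22.656, a2=21.840, a3=1.492, a4=0.816, a0=46.804; τ=−ln(0.3219)/46.804=0.024 → t=0.072; u2·a0=0.5189·46.804=24.287; a1=22.656 < 24.287 ≤ a1+a2=44.496 → R2 fires; B=4 C=7 Y=6 E=10
Draw 3: a1=24.780, a2=16.380, a3=1.492, a4=0.714, a0=43.366; τ=−ln(0.6427)/43.366=0.010 → t=0.082; u2·a0=0.6935·43.366=30.074; a1=24.780 < 30.074 ≤ a1+a2=41.160 → R2 fires; B=4 C=6 Y=5 E=12
Draw 4: a1=25.488, a2=11.700, a3=1.492, a4=0.612, a0=39.292; τ=−ln(0.0129)/39.292=0.111 → t=0.193; u2·a0=0.3759·39.292=14.770 ≤ a1=25.488 → R1 fires; B=4 C=5 Y=6 E=13
Draw 5: a1=23.010, a2=11.700, a3=1.492, a4=0.510, a0=36.712; τ=−ln(0.5864)/36.712=0.015 → t=0.207; u2·a0=0.4619·36.712=16.957 ≤ a1=23.010 → R1 fires; B=4 C=4 Y=7 E=14
Draw 6: a1=19.824, a2=10.920, a3=1.492, a4=0.408, a0=32.644; τ=−ln(0.4794)/32.644=0.023 → t=0.230; u2·a0=0.1744·32.644=5.693 ≤ a1=19.824 → R1 fires; B=4 C=3 Y=8 E=15
Draw 7: a1=15.930, a2=9.360, a3=1.492, a4=0.306, a0=27.088; τ=−ln(0.2672)/27.088=0.049 → t=0.278; u2·a0=0.6517·27.088=17.653; a1=15.930 < 17.653 ≤ a1+a2=25.290 → R2 fires; B=4 C=2 Y=7 E=17
Draw 8: a1=12.036, a2=5.460, a3=1.492, a4=0.204, a0=19.192; τ=−ln(0.2014)/19.192=0.083 → t=0.362; u2·a0=0.1428·19.192=2.741 ≤ a1=12.036 → R1 fires; B=4 C=1 Y=8 E=18
Draw 9: a1=6.372, a2=3.120, a3=1.492, a4=0.102, a0=11.086; τ=−ln(0.9993)/11.086=0.000 → t=0.362; u2·a0=0.0110·11.086=0.122 ≤ a1=6.372 → R1 fires; B=4 C=0 Y=9 E=19
Draw 10: a1=0.000, a2=0.000, a3=1.492, a4=0.000, a0=1.492; τ=−ln(0.8958)/1.492=0.074 → t=0.436 > T=0.39: stop.
C first becomes ≤ 5 when it reaches 5 at the event at t=0.193.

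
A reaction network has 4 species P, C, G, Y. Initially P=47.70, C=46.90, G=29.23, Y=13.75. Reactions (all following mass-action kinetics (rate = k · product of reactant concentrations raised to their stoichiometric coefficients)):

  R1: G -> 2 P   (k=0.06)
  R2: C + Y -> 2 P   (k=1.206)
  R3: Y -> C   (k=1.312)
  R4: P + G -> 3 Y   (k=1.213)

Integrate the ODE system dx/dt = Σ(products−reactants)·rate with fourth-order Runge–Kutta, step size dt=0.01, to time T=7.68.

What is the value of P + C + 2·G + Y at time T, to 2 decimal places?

Check how each reaction changes W = P + C + 2·G + Y (weight of products minus weight of reactants):
R1: G -> 2 P: (1·2) − (2·1) = 2 − 2 = 0
R2: C + Y -> 2 P: (1·2) − (1·1 + 1·1) = 2 − 2 = 0
R3: Y -> C: (1·1) − (1·1) = 1 − 1 = 0
R4: P + G -> 3 Y: (1·3) − (1·1 + 2·1) = 3 − 3 = 0
Every reaction leaves W unchanged, so W is conserved and no simulation is needed: W(T) = W(0) = 47.70 + 46.90 + 2·29.23 + 13.75 = 166.81

Value at T = 166.81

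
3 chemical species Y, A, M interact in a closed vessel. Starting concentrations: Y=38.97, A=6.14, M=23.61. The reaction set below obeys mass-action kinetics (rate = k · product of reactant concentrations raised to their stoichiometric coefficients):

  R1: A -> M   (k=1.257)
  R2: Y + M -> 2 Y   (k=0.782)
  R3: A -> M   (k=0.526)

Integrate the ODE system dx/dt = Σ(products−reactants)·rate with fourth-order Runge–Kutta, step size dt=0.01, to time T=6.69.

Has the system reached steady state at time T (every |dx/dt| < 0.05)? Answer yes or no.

RK4 with dt=0.01: 669 steps to T=6.69. Trajectory (selected grid times):
t=0.00: Y=38.97 A=6.14 M=23.61
t=0.74: Y=67.02 A=1.64 M=0.06
t=1.49: Y=68.27 A=0.43 M=0.01
t=2.23: Y=68.60 A=0.12 M=0.00
t=2.97: Y=68.69 A=0.03 M=0.00
t=3.72: Y=68.71 A=0.01 M=0.00
t=4.46: Y=68.72 A=0.00 M=0.00
t=5.20: Y=68.72 A=0.00 M=0.00
t=5.95: Y=68.72 A=0.00 M=0.00
t=6.69: Y=68.72 A=0.00 M=0.00
Rates at T: R1=0.0001, R2=0.0001, R3=0.0000
dx/dt at T (Σ net stoichiometry × rate): Y=+0.0001, A=-0.0001, M=-0.0000
Largest |dx/dt| is |+0.0001| (Y) < 0.05 → steady.

Steady state at T: yes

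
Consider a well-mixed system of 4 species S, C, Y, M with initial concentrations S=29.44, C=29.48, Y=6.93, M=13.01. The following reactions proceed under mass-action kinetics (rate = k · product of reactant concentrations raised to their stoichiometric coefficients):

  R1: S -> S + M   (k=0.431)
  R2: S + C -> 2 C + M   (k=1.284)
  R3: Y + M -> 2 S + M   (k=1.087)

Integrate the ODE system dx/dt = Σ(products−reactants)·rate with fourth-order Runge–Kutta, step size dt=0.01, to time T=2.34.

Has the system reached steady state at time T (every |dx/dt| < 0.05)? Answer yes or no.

RK4 with dt=0.01: 234 steps to T=2.34. Trajectory (selected grid times):
t=0.00: S=29.44 C=29.48 Y=6.93 M=13.01
t=0.26: S=0.00 C=72.78 Y=0.00 M=56.61
t=0.52: S=0.00 C=72.78 Y=0.00 M=56.61
t=0.78: S=0.00 C=72.78 Y=0.00 M=56.61
t=1.04: S=0.00 C=72.78 Y=0.00 M=56.61
t=1.30: S=0.00 C=72.78 Y=0.00 M=56.61
t=1.56: S=0.00 C=72.78 Y=0.00 M=56.61
t=1.82: S=0.00 C=72.78 Y=0.00 M=56.61
t=2.08: S=0.00 C=72.78 Y=0.00 M=56.61
t=2.34: S=0.00 C=72.78 Y=0.00 M=56.61
Rates at T: R1=0.0000, R2=0.0000, R3=0.0000
dx/dt at T (Σ net stoichiometry × rate): S=-0.0000, C=+0.0000, Y=-0.0000, M=+0.0000
Largest |dx/dt| is |+0.0000| (M) < 0.05 → steady.

Steady state at T: yes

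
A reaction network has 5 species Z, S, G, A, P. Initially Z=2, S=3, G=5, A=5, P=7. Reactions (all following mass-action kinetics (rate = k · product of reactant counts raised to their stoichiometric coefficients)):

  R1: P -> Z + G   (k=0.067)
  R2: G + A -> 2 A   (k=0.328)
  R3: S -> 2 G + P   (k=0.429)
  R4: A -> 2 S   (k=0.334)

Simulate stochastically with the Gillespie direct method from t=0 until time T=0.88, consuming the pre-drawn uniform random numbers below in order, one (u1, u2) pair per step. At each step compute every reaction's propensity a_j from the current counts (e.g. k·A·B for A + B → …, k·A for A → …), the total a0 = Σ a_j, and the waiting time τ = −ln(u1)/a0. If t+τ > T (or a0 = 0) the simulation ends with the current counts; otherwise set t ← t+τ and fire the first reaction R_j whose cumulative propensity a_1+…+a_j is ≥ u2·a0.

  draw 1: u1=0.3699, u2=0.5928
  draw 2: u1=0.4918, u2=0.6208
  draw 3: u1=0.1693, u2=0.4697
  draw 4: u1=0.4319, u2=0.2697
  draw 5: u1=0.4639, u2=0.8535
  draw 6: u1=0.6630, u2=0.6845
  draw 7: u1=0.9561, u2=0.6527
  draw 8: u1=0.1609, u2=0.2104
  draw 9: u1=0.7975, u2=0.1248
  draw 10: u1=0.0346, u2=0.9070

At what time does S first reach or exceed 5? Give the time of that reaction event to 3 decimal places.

Threshold first reached at t = 0.495

t=0.000: Z=2 S=3 G=5 A=5 P=7
Draw 1: a1=0.469, a2=8.200, a3=1.287, a4=1.670, a0=11.626; τ=−ln(0.3699)/11.626=0.086 → t=0.086; u2·a0=0.5928·11.626=6.892; a1=0.469 < 6.892 ≤ a1+a2=8.669 → R2 fires; Z=2 S=3 G=4 A=6 P=7
Draw 2: a1=0.469, a2=7.872, a3=1.287, a4=2.004, a0=11.632; τ=−ln(0.4918)/11.632=0.061 → t=0.147; u2·a0=0.6208·11.632=7.221; a1=0.469 < 7.221 ≤ a1+a2=8.341 → R2 fires; Z=2 S=3 G=3 A=7 P=7
Draw 3: a1=0.469, a2=6.888, a3=1.287, a4=2.338, a0=10.982; τ=−ln(0.1693)/10.982=0.162 → t=0.308; u2·a0=0.4697·10.982=5.158; a1=0.469 < 5.158 ≤ a1+a2=7.357 → R2 fires; Z=2 S=3 G=2 A=8 P=7
Draw 4: a1=0.469, a2=5.248, a3=1.287, a4=2.672, a0=9.676; τ=−ln(0.4319)/9.676=0.087 → t=0.395; u2·a0=0.2697·9.676=2.610; a1=0.469 < 2.610 ≤ a1+a2=5.717 → R2 fires; Z=2 S=3 G=1 A=9 P=7
Draw 5: a1=0.469, a2=2.952, a3=1.287, a4=3.006, a0=7.714; τ=−ln(0.4639)/7.714=0.100 → t=0.495; u2·a0=0.8535·7.714=6.584; a1+…+a3=4.708 < 6.584 ≤ a1+…+a4=7.714 → R4 fires; Z=2 S=5 G=1 A=8 P=7
Draw 6: a1=0.469, a2=2.624, a3=2.145, a4=2.672, a0=7.910; τ=−ln(0.6630)/7.910=0.052 → t=0.547; u2·a0=0.6845·7.910=5.414; a1+…+a3=5.238 < 5.414 ≤ a1+…+a4=7.910 → R4 fires; Z=2 S=7 G=1 A=7 P=7
Draw 7: a1=0.469, a2=2.296, a3=3.003, a4=2.338, a0=8.106; τ=−ln(0.9561)/8.106=0.006 → t=0.552; u2·a0=0.6527·8.106=5.291; a1+a2=2.765 < 5.291 ≤ a1+…+a3=5.768 → R3 fires; Z=2 S=6 G=3 A=7 P=8
Draw 8: a1=0.536, a2=6.888, a3=2.574, a4=2.338, a0=12.336; τ=−ln(0.1609)/12.336=0.148 → t=0.700; u2·a0=0.2104·12.336=2.595; a1=0.536 < 2.595 ≤ a1+a2=7.424 → R2 fires; Z=2 S=6 G=2 A=8 P=8
Draw 9: a1=0.536, a2=5.248, a3=2.574, a4=2.672, a0=11.030; τ=−ln(0.7975)/11.030=0.021 → t=0.721; u2·a0=0.1248·11.030=1.377; a1=0.536 < 1.377 ≤ a1+a2=5.784 → R2 fires; Z=2 S=6 G=1 A=9 P=8
Draw 10: a1=0.536, a2=2.952, a3=2.574, a4=3.006, a0=9.068; τ=−ln(0.0346)/9.068=0.371 → t=1.092 > T=0.88: stop.
S first becomes ≥ 5 when it reaches 5 at the event at t=0.495.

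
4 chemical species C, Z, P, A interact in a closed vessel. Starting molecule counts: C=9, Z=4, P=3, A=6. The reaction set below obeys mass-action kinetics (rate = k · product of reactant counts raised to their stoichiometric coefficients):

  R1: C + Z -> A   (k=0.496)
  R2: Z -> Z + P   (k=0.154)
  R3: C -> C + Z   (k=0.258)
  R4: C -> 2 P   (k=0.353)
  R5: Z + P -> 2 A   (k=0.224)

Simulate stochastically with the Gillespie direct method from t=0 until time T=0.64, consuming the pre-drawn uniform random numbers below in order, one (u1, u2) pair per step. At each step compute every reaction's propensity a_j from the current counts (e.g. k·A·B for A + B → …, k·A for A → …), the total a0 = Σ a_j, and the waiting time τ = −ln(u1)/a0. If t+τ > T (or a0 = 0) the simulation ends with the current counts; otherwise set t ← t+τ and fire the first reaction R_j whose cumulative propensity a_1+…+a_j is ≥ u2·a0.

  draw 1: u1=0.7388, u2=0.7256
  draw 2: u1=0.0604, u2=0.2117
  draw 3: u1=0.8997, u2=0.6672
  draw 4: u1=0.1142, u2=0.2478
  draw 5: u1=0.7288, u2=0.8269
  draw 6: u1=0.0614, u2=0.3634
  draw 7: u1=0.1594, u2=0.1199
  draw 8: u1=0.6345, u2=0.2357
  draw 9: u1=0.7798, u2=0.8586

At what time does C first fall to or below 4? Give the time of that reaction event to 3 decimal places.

Threshold first reached at t = 0.538

t=0.000: C=9 Z=4 P=3 A=6
Draw 1: a1=17.856, a2=0.616, a3=2.322, a4=3.177, a5=2.688, a0=26.659; τ=−ln(0.7388)/26.659=0.011 → t=0.011; u2·a0=0.7256·26.659=19.344; a1+a2=18.472 < 19.344 ≤ a1+…+a3=20.794 → R3 fires; C=9 Z=5 P=3 A=6
Draw 2: a1=22.320, a2=0.770, a3=2.322, a4=3.177, a5=3.360, a0=31.949; τ=−ln(0.0604)/31.949=0.088 → t=0.099; u2·a0=0.2117·31.949=6.764 ≤ a1=22.320 → R1 fires; C=8 Z=4 P=3 A=7
Draw 3: a1=15.872, a2=0.616, a3=2.064, a4=2.824, a5=2.688, a0=24.064; τ=−ln(0.8997)/24.064=0.004 → t=0.104; u2·a0=0.6672·24.064=16.056; a1=15.872 < 16.056 ≤ a1+a2=16.488 → R2 fires; C=8 Z=4 P=4 A=7
Draw 4: a1=15.872, a2=0.616, a3=2.064, a4=2.824, a5=3.584, a0=24.960; τ=−ln(0.1142)/24.960=0.087 → t=0.191; u2·a0=0.2478·24.960=6.185 ≤ a1=15.872 → R1 fires; C=7 Z=3 P=4 A=8
Draw 5: a1=10.416, a2=0.462, a3=1.806, a4=2.471, a5=2.688, a0=17.843; τ=−ln(0.7288)/17.843=0.018 → t=0.208; u2·a0=0.8269·17.843=14.754; a1+…+a3=12.684 < 14.754 ≤ a1+…+a4=15.155 → R4 fires; C=6 Z=3 P=6 A=8
Draw 6: a1=8.928, a2=0.462, a3=1.548, a4=2.118, a5=4.032, a0=17.088; τ=−ln(0.0614)/17.088=0.163 → t=0.372; u2·a0=0.3634·17.088=6.210 ≤ a1=8.928 → R1 fires; C=5 Z=2 P=6 A=9
Draw 7: a1=4.960, a2=0.308, a3=1.290, a4=1.765, a5=2.688, a0=11.011; τ=−ln(0.1594)/11.011=0.167 → t=0.538; u2·a0=0.1199·11.011=1.320 ≤ a1=4.960 → R1 fires; C=4 Z=1 P=6 A=10
Draw 8: a1=1.984, a2=0.154, a3=1.032, a4=1.412, a5=1.344, a0=5.926; τ=−ln(0.6345)/5.926=0.077 → t=0.615; u2·a0=0.2357·5.926=1.397 ≤ a1=1.984 → R1 fires; C=3 Z=0 P=6 A=11
Draw 9: a1=0.000, a2=0.000, a3=0.774, a4=1.059, a5=0.000, a0=1.833; τ=−ln(0.7798)/1.833=0.136 → t=0.751 > T=0.64: stop.
C first becomes ≤ 4 when it reaches 4 at the event at t=0.538.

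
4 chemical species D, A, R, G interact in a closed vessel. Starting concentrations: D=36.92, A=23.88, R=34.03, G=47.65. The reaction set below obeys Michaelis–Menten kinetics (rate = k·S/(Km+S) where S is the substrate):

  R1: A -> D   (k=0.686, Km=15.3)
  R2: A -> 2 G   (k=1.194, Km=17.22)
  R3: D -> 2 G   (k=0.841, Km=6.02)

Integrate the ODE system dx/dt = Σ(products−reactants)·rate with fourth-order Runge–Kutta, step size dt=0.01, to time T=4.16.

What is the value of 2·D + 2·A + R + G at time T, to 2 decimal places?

Check how each reaction changes W = 2·D + 2·A + R + G (weight of products minus weight of reactants):
R1: A -> D: (2·1) − (2·1) = 2 − 2 = 0
R2: A -> 2 G: (1·2) − (2·1) = 2 − 2 = 0
R3: D -> 2 G: (1·2) − (2·1) = 2 − 2 = 0
Every reaction leaves W unchanged, so W is conserved and no simulation is needed: W(T) = W(0) = 2·36.92 + 2·23.88 + 34.03 + 47.65 = 203.28

Value at T = 203.28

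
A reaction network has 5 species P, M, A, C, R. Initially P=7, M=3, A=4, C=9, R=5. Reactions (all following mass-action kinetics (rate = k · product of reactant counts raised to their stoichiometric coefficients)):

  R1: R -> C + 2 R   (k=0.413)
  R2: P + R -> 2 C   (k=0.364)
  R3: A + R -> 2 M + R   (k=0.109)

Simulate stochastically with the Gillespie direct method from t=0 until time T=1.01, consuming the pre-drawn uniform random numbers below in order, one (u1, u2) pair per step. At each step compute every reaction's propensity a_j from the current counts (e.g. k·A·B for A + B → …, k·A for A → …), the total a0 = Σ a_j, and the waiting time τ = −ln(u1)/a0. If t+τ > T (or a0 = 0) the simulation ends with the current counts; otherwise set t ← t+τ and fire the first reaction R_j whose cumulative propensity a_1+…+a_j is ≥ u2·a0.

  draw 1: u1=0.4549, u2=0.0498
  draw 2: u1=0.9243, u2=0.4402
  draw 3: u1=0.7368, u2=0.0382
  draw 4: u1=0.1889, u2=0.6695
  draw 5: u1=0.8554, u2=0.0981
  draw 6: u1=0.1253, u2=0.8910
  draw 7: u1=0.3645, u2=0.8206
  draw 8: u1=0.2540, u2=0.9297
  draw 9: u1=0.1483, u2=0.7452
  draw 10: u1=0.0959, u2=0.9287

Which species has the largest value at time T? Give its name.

t=0.000: P=7 M=3 A=4 C=9 R=5
Draw 1: a1=2.065, a2=12.740, a3=2.180, a0=16.985; τ=−ln(0.4549)/16.985=0.046 → t=0.046; u2·a0=0.0498·16.985=0.846 ≤ a1=2.065 → R1 fires; P=7 M=3 A=4 C=10 R=6
Draw 2: a1=2.478, a2=15.288, a3=2.616, a0=20.382; τ=−ln(0.9243)/20.382=0.004 → t=0.050; u2·a0=0.4402·20.382=8.972; a1=2.478 < 8.972 ≤ a1+a2=17.766 → R2 fires; P=6 M=3 A=4 C=12 R=5
Draw 3: a1=2.065, a2=10.920, a3=2.180, a0=15.165; τ=−ln(0.7368)/15.165=0.020 → t=0.070; u2·a0=0.0382·15.165=0.579 ≤ a1=2.065 → R1 fires; P=6 M=3 A=4 C=13 R=6
Draw 4: a1=2.478, a2=13.104, a3=2.616, a0=18.198; τ=−ln(0.1889)/18.198=0.092 → t=0.162; u2·a0=0.6695·18.198=12.184; a1=2.478 < 12.184 ≤ a1+a2=15.582 → R2 fires; P=5 M=3 A=4 C=15 R=5
Draw 5: a1=2.065, a2=9.100, a3=2.180, a0=13.345; τ=−ln(0.8554)/13.345=0.012 → t=0.174; u2·a0=0.0981·13.345=1.309 ≤ a1=2.065 → R1 fires; P=5 M=3 A=4 C=16 R=6
Draw 6: a1=2.478, a2=10.920, a3=2.616, a0=16.014; τ=−ln(0.1253)/16.014=0.130 → t=0.303; u2·a0=0.8910·16.014=14.268; a1+a2=13.398 < 14.268 ≤ a1+…+a3=16.014 → R3 fires; P=5 M=5 A=3 C=16 R=6
Draw 7: a1=2.478, a2=10.920, a3=1.962, a0=15.360; τ=−ln(0.3645)/15.360=0.066 → t=0.369; u2·a0=0.8206·15.360=12.604; a1=2.478 < 12.604 ≤ a1+a2=13.398 → R2 fires; P=4 M=5 A=3 C=18 R=5
Draw 8: a1=2.065, a2=7.280, a3=1.635, a0=10.980; τ=−ln(0.2540)/10.980=0.125 → t=0.494; u2·a0=0.9297·10.980=10.208; a1+a2=9.345 < 10.208 ≤ a1+…+a3=10.980 → R3 fires; P=4 M=7 A=2 C=18 R=5
Draw 9: a1=2.065, a2=7.280, a3=1.090, a0=10.435; τ=−ln(0.1483)/10.435=0.183 → t=0.677; u2·a0=0.7452·10.435=7.776; a1=2.065 < 7.776 ≤ a1+a2=9.345 → R2 fires; P=3 M=7 A=2 C=20 R=4
Draw 10: a1=1.652, a2=4.368, a3=0.872, a0=6.892; τ=−ln(0.0959)/6.892=0.340 → t=1.017 > T=1.01: stop.
At T=1.01: P=3 M=7 A=2 C=20 R=4; the largest is C.

Dominant species at T: C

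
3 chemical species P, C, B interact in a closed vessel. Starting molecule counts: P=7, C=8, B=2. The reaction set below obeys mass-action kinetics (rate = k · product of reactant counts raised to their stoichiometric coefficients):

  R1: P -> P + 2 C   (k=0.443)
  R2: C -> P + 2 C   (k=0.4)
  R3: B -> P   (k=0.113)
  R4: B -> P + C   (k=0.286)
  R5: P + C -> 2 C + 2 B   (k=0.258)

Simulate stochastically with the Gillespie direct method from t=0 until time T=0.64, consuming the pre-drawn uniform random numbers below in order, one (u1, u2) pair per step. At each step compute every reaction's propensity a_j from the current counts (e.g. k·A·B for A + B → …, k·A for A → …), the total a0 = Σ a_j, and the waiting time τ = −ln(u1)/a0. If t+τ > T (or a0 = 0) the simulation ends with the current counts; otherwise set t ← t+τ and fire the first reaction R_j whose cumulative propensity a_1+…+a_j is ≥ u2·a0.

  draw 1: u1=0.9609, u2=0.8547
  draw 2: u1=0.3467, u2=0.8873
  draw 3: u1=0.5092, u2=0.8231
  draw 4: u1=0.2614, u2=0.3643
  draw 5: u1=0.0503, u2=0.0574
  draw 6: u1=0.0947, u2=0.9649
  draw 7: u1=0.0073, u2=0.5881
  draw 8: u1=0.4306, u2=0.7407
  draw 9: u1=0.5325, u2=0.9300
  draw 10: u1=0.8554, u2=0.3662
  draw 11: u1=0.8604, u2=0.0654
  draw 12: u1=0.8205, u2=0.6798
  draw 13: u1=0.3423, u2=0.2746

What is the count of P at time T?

t=0.000: P=7 C=8 B=2
Draw 1: a1=3.101, a2=3.200, a3=0.226, a4=0.572, a5=14.448, a0=21.547; τ=−ln(0.9609)/21.547=0.002 → t=0.002; u2·a0=0.8547·21.547=18.416; a1+…+a4=7.099 < 18.416 ≤ a1+…+a5=21.547 → R5 fires; P=6 C=9 B=4
Draw 2: a1=2.658, a2=3.600, a3=0.452, a4=1.144, a5=13.932, a0=21.786; τ=−ln(0.3467)/21.786=0.049 → t=0.050; u2·a0=0.8873·21.786=19.331; a1+…+a4=7.854 < 19.331 ≤ a1+…+a5=21.786 → R5 fires; P=5 C=10 B=6
Draw 3: a1=2.215, a2=4.000, a3=0.678, a4=1.716, a5=12.900, a0=21.509; τ=−ln(0.5092)/21.509=0.031 → t=0.082; u2·a0=0.8231·21.509=17.704; a1+…+a4=8.609 < 17.704 ≤ a1+…+a5=21.509 → R5 fires; P=4 C=11 B=8
Draw 4: a1=1.772, a2=4.400, a3=0.904, a4=2.288, a5=11.352, a0=20.716; τ=−ln(0.2614)/20.716=0.065 → t=0.147; u2·a0=0.3643·20.716=7.547; a1+…+a3=7.076 < 7.547 ≤ a1+…+a4=9.364 → R4 fires; P=5 C=12 B=7
Draw 5: a1=2.215, a2=4.800, a3=0.791, a4=2.002, a5=15.480, a0=25.288; τ=−ln(0.0503)/25.288=0.118 → t=0.265; u2·a0=0.0574·25.288=1.452 ≤ a1=2.215 → R1 fires; P=5 C=14 B=7
Draw 6: a1=2.215, a2=5.600, a3=0.791, a4=2.002, a5=18.060, a0=28.668; τ=−ln(0.0947)/28.668=0.082 → t=0.347; u2·a0=0.9649·28.668=27.662; a1+…+a4=10.608 < 27.662 ≤ a1+…+a5=28.668 → R5 fires; P=4 C=15 B=9
Draw 7: a1=1.772, a2=6.000, a3=1.017, a4=2.574, a5=15.480, a0=26.843; τ=−ln(0.0073)/26.843=0.183 → t=0.530; u2·a0=0.5881·26.843=15.786; a1+…+a4=11.363 < 15.786 ≤ a1+…+a5=26.843 → R5 fires; P=3 C=16 B=11
Draw 8: a1=1.329, a2=6.400, a3=1.243, a4=3.146, a5=12.384, a0=24.502; τ=−ln(0.4306)/24.502=0.034 → t=0.565; u2·a0=0.7407·24.502=18.149; a1+…+a4=12.118 < 18.149 ≤ a1+…+a5=24.502 → R5 fires; P=2 C=17 B=13
Draw 9: a1=0.886, a2=6.800, a3=1.469, a4=3.718, a5=8.772, a0=21.645; τ=−ln(0.5325)/21.645=0.029 → t=0.594; u2·a0=0.9300·21.645=20.130; a1+…+a4=12.873 < 20.130 ≤ a1+…+a5=21.645 → R5 fires; P=1 C=18 B=15
Draw 10: a1=0.443, a2=7.200, a3=1.695, a4=4.290, a5=4.644, a0=18.272; τ=−ln(0.8554)/18.272=0.009 → t=0.602; u2·a0=0.3662·18.272=6.691; a1=0.443 < 6.691 ≤ a1+a2=7.643 → R2 fires; P=2 C=19 B=15
Draw 11: a1=0.886, a2=7.600, a3=1.695, a4=4.290, a5=9.804, a0=24.275; τ=−ln(0.8604)/24.275=0.006 → t=0.609; u2·a0=0.0654·24.275=1.588; a1=0.886 < 1.588 ≤ a1+a2=8.486 → R2 fires; P=3 C=20 B=15
Draw 12: a1=1.329, a2=8.000, a3=1.695, a4=4.290, a5=15.480, a0=30.794; τ=−ln(0.8205)/30.794=0.006 → t=0.615; u2·a0=0.6798·30.794=20.934; a1+…+a4=15.314 < 20.934 ≤ a1+…+a5=30.794 → R5 fires; P=2 C=21 B=17
Draw 13: a1=0.886, a2=8.400, a3=1.921, a4=4.862, a5=10.836, a0=26.905; τ=−ln(0.3423)/26.905=0.040 → t=0.655 > T=0.64: stop.
Read off P at T=0.64: 2

P at T = 2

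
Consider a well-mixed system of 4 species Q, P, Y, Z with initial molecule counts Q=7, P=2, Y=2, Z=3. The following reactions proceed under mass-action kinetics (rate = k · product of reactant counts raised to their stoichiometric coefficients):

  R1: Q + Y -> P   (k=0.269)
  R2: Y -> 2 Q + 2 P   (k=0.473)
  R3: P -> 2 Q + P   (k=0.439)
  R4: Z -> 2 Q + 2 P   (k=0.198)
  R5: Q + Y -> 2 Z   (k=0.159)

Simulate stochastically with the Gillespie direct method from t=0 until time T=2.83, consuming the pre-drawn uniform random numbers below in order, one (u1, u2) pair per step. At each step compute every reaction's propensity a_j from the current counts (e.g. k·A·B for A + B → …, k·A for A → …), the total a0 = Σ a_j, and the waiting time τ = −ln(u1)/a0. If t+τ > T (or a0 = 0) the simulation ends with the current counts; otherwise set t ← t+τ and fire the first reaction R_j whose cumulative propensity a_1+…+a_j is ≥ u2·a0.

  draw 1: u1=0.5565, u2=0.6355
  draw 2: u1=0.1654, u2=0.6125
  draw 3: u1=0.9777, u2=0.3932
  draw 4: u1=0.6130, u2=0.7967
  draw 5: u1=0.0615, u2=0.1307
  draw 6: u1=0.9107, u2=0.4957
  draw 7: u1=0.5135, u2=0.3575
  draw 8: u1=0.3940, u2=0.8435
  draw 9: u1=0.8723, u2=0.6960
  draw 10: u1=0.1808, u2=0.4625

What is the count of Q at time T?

Q at T = 19

t=0.000: Q=7 P=2 Y=2 Z=3
Draw 1: a1=3.766, a2=0.946, a3=0.878, a4=0.594, a5=2.226, a0=8.410; τ=−ln(0.5565)/8.410=0.070 → t=0.070; u2·a0=0.6355·8.410=5.345; a1+a2=4.712 < 5.345 ≤ a1+…+a3=5.590 → R3 fires; Q=9 P=2 Y=2 Z=3
Draw 2: a1=4.842, a2=0.946, a3=0.878, a4=0.594, a5=2.862, a0=10.122; τ=−ln(0.1654)/10.122=0.178 → t=0.247; u2·a0=0.6125·10.122=6.200; a1+a2=5.788 < 6.200 ≤ a1+…+a3=6.666 → R3 fires; Q=11 P=2 Y=2 Z=3
Draw 3: a1=5.918, a2=0.946, a3=0.878, a4=0.594, a5=3.498, a0=11.834; τ=−ln(0.9777)/11.834=0.002 → t=0.249; u2·a0=0.3932·11.834=4.653 ≤ a1=5.918 → R1 fires; Q=10 P=3 Y=1 Z=3
Draw 4: a1=2.690, a2=0.473, a3=1.317, a4=0.594, a5=1.590, a0=6.664; τ=−ln(0.6130)/6.664=0.073 → t=0.323; u2·a0=0.7967·6.664=5.309; a1+…+a4=5.074 < 5.309 ≤ a1+…+a5=6.664 → R5 fires; Q=9 P=3 Y=0 Z=5
Draw 5: a1=0.000, a2=0.000, a3=1.317, a4=0.990, a5=0.000, a0=2.307; τ=−ln(0.0615)/2.307=1.209 → t=1.532; u2·a0=0.1307·2.307=0.302; a1+a2=0.000 < 0.302 ≤ a1+…+a3=1.317 → R3 fires; Q=11 P=3 Y=0 Z=5
Draw 6: a1=0.000, a2=0.000, a3=1.317, a4=0.990, a5=0.000, a0=2.307; τ=−ln(0.9107)/2.307=0.041 → t=1.572; u2·a0=0.4957·2.307=1.144; a1+a2=0.000 < 1.144 ≤ a1+…+a3=1.317 → R3 fires; Q=13 P=3 Y=0 Z=5
Draw 7: a1=0.000, a2=0.000, a3=1.317, a4=0.990, a5=0.000, a0=2.307; τ=−ln(0.5135)/2.307=0.289 → t=1.861; u2·a0=0.3575·2.307=0.825; a1+a2=0.000 < 0.825 ≤ a1+…+a3=1.317 → R3 fires; Q=15 P=3 Y=0 Z=5
Draw 8: a1=0.000, a2=0.000, a3=1.317, a4=0.990, a5=0.000, a0=2.307; τ=−ln(0.3940)/2.307=0.404 → t=2.265; u2·a0=0.8435·2.307=1.946; a1+…+a3=1.317 < 1.946 ≤ a1+…+a4=2.307 → R4 fires; Q=17 P=5 Y=0 Z=4
Draw 9: a1=0.000, a2=0.000, a3=2.195, a4=0.792, a5=0.000, a0=2.987; τ=−ln(0.8723)/2.987=0.046 → t=2.311; u2·a0=0.6960·2.987=2.079; a1+a2=0.000 < 2.079 ≤ a1+…+a3=2.195 → R3 fires; Q=19 P=5 Y=0 Z=4
Draw 10: a1=0.000, a2=0.000, a3=2.195, a4=0.792, a5=0.000, a0=2.987; τ=−ln(0.1808)/2.987=0.573 → t=2.883 > T=2.83: stop.
Read off Q at T=2.83: 19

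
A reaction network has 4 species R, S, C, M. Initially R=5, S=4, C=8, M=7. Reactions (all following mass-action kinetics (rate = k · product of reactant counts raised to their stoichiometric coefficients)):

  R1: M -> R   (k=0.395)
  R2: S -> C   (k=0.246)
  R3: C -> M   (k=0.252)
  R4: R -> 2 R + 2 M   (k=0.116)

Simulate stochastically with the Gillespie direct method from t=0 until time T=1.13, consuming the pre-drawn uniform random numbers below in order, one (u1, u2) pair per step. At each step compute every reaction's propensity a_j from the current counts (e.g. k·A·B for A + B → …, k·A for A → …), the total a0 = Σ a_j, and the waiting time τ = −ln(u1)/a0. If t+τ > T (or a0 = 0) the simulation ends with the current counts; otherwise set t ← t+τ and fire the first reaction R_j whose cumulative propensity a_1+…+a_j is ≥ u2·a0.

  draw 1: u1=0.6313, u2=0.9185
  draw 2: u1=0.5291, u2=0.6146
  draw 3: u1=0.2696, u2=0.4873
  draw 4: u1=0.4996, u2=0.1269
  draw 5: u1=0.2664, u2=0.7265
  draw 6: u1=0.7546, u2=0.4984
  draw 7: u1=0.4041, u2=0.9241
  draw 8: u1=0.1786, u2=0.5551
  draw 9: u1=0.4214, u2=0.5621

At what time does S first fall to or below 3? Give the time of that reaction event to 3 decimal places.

Threshold first reached at t = 0.160

t=0.000: R=5 S=4 C=8 M=7
Draw 1: a1=2.765, a2=0.984, a3=2.016, a4=0.580, a0=6.345; τ=−ln(0.6313)/6.345=0.072 → t=0.072; u2·a0=0.9185·6.345=5.828; a1+…+a3=5.765 < 5.828 ≤ a1+…+a4=6.345 → R4 fires; R=6 S=4 C=8 M=9
Draw 2: a1=3.555, a2=0.984, a3=2.016, a4=0.696, a0=7.251; τ=−ln(0.5291)/7.251=0.088 → t=0.160; u2·a0=0.6146·7.251=4.456; a1=3.555 < 4.456 ≤ a1+a2=4.539 → R2 fires; R=6 S=3 C=9 M=9
Draw 3: a1=3.555, a2=0.738, a3=2.268, a4=0.696, a0=7.257; τ=−ln(0.2696)/7.257=0.181 → t=0.341; u2·a0=0.4873·7.257=3.536 ≤ a1=3.555 → R1 fires; R=7 S=3 C=9 M=8
Draw 4: a1=3.160, a2=0.738, a3=2.268, a4=0.812, a0=6.978; τ=−ln(0.4996)/6.978=0.099 → t=0.440; u2·a0=0.1269·6.978=0.886 ≤ a1=3.160 → R1 fires; R=8 S=3 C=9 M=7
Draw 5: a1=2.765, a2=0.738, a3=2.268, a4=0.928, a0=6.699; τ=−ln(0.2664)/6.699=0.197 → t=0.638; u2·a0=0.7265·6.699=4.867; a1+a2=3.503 < 4.867 ≤ a1+…+a3=5.771 → R3 fires; R=8 S=3 C=8 M=8
Draw 6: a1=3.160, a2=0.738, a3=2.016, a4=0.928, a0=6.842; τ=−ln(0.7546)/6.842=0.041 → t=0.679; u2·a0=0.4984·6.842=3.410; a1=3.160 < 3.410 ≤ a1+a2=3.898 → R2 fires; R=8 S=2 C=9 M=8
Draw 7: a1=3.160, a2=0.492, a3=2.268, a4=0.928, a0=6.848; τ=−ln(0.4041)/6.848=0.132 → t=0.811; u2·a0=0.9241·6.848=6.328; a1+…+a3=5.920 < 6.328 ≤ a1+…+a4=6.848 → R4 fires; R=9 S=2 C=9 M=10
Draw 8: a1=3.950, a2=0.492, a3=2.268, a4=1.044, a0=7.754; τ=−ln(0.1786)/7.754=0.222 → t=1.033; u2·a0=0.5551·7.754=4.304; a1=3.950 < 4.304 ≤ a1+a2=4.442 → R2 fires; R=9 S=1 C=10 M=10
Draw 9: a1=3.950, a2=0.246, a3=2.520, a4=1.044, a0=7.760; τ=−ln(0.4214)/7.760=0.111 → t=1.145 > T=1.13: stop.
S first becomes ≤ 3 when it reaches 3 at the event at t=0.160.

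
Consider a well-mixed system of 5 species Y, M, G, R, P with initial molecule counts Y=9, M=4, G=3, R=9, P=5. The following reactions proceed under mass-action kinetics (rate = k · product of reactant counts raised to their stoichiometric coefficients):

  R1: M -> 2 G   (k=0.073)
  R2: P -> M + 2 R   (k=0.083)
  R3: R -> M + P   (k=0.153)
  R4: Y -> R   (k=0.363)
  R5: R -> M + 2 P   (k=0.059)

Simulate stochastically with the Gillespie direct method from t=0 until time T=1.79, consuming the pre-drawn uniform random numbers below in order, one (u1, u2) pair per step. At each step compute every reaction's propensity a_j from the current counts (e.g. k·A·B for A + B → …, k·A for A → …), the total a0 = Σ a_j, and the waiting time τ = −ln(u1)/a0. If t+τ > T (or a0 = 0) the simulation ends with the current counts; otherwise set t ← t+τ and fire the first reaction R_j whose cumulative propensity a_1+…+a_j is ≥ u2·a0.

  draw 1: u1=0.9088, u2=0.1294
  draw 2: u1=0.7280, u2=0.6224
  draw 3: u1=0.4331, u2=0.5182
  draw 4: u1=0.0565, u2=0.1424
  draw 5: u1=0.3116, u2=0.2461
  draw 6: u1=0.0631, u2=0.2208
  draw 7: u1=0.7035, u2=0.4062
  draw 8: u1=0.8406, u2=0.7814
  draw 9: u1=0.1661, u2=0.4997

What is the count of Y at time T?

t=0.000: Y=9 M=4 G=3 R=9 P=5
Draw 1: a1=0.292, a2=0.415, a3=1.377, a4=3.267, a5=0.531, a0=5.882; τ=−ln(0.9088)/5.882=0.016 → t=0.016; u2·a0=0.1294·5.882=0.761; a1+a2=0.707 < 0.761 ≤ a1+…+a3=2.084 → R3 fires; Y=9 M=5 G=3 R=8 P=6
Draw 2: a1=0.365, a2=0.498, a3=1.224, a4=3.267, a5=0.472, a0=5.826; τ=−ln(0.7280)/5.826=0.054 → t=0.071; u2·a0=0.6224·5.826=3.626; a1+…+a3=2.087 < 3.626 ≤ a1+…+a4=5.354 → R4 fires; Y=8 M=5 G=3 R=9 P=6
Draw 3: a1=0.365, a2=0.498, a3=1.377, a4=2.904, a5=0.531, a0=5.675; τ=−ln(0.4331)/5.675=0.147 → t=0.218; u2·a0=0.5182·5.675=2.941; a1+…+a3=2.240 < 2.941 ≤ a1+…+a4=5.144 → R4 fires; Y=7 M=5 G=3 R=10 P=6
Draw 4: a1=0.365, a2=0.498, a3=1.530, a4=2.541, a5=0.590, a0=5.524; τ=−ln(0.0565)/5.524=0.520 → t=0.738; u2·a0=0.1424·5.524=0.787; a1=0.365 < 0.787 ≤ a1+a2=0.863 → R2 fires; Y=7 M=6 G=3 R=12 P=5
Draw 5: a1=0.438, a2=0.415, a3=1.836, a4=2.541, a5=0.708, a0=5.938; τ=−ln(0.3116)/5.938=0.196 → t=0.935; u2·a0=0.2461·5.938=1.461; a1+a2=0.853 < 1.461 ≤ a1+…+a3=2.689 → R3 fires; Y=7 M=7 G=3 R=11 P=6
Draw 6: a1=0.511, a2=0.498, a3=1.683, a4=2.541, a5=0.649, a0=5.882; τ=−ln(0.0631)/5.882=0.470 → t=1.404; u2·a0=0.2208·5.882=1.299; a1+a2=1.009 < 1.299 ≤ a1+…+a3=2.692 → R3 fires; Y=7 M=8 G=3 R=10 P=7
Draw 7: a1=0.584, a2=0.581, a3=1.530, a4=2.541, a5=0.590, a0=5.826; τ=−ln(0.7035)/5.826=0.060 → t=1.465; u2·a0=0.4062·5.826=2.367; a1+a2=1.165 < 2.367 ≤ a1+…+a3=2.695 → R3 fires; Y=7 M=9 G=3 R=9 P=8
Draw 8: a1=0.657, a2=0.664, a3=1.377, a4=2.541, a5=0.531, a0=5.770; τ=−ln(0.8406)/5.770=0.030 → t=1.495; u2·a0=0.7814·5.770=4.509; a1+…+a3=2.698 < 4.509 ≤ a1+…+a4=5.239 → R4 fires; Y=6 M=9 G=3 R=10 P=8
Draw 9: a1=0.657, a2=0.664, a3=1.530, a4=2.178, a5=0.590, a0=5.619; τ=−ln(0.1661)/5.619=0.319 → t=1.814 > T=1.79: stop.
Read off Y at T=1.79: 6

Y at T = 6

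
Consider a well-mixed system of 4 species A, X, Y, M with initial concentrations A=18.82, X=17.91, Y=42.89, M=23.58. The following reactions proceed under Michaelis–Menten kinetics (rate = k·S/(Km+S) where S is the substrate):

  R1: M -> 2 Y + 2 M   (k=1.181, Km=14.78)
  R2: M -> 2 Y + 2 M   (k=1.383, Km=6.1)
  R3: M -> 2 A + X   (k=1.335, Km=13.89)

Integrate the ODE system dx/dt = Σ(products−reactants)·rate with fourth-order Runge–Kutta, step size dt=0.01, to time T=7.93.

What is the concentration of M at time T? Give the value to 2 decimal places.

RK4 with dt=0.01: 793 steps to T=7.93. Trajectory (selected grid times):
t=0.00: A=18.82 X=17.91 Y=42.89 M=23.58
t=0.88: A=20.31 X=18.65 Y=46.12 M=24.45
t=1.76: A=21.82 X=19.41 Y=49.38 M=25.33
t=2.64: A=23.34 X=20.17 Y=52.67 M=26.21
t=3.52: A=24.89 X=20.94 Y=55.98 M=27.09
t=4.41: A=26.47 X=21.73 Y=59.37 M=27.99
t=5.29: A=28.05 X=22.52 Y=62.74 M=28.89
t=6.17: A=29.64 X=23.32 Y=66.14 M=29.79
t=7.05: A=31.25 X=24.13 Y=69.56 M=30.70
t=7.93: A=32.88 X=24.94 Y=73.00 M=31.61
Read off M at T=7.93: 31.61

M at T = 31.61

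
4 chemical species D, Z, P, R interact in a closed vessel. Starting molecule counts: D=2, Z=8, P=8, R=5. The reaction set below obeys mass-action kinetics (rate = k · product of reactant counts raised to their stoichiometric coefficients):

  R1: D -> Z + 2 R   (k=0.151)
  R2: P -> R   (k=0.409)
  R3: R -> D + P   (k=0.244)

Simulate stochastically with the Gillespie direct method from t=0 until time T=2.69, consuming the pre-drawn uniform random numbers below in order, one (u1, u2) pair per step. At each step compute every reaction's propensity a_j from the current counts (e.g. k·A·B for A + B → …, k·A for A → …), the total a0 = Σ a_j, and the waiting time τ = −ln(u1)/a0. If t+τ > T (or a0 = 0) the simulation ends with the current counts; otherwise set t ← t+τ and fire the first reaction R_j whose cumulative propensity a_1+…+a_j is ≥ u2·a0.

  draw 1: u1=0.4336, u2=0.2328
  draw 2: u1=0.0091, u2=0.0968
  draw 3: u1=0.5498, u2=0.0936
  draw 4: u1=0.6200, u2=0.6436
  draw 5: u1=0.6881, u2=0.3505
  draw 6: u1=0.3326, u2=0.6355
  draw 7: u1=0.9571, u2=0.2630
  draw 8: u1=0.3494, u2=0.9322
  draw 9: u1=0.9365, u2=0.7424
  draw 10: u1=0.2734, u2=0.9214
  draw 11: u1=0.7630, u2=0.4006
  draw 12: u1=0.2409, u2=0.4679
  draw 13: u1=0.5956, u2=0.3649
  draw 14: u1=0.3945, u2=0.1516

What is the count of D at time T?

t=0.000: D=2 Z=8 P=8 R=5
Draw 1: a1=0.302, a2=3.272, a3=1.220, a0=4.794; τ=−ln(0.4336)/4.794=0.174 → t=0.174; u2·a0=0.2328·4.794=1.116; a1=0.302 < 1.116 ≤ a1+a2=3.574 → R2 fires; D=2 Z=8 P=7 R=6
Draw 2: a1=0.302, a2=2.863, a3=1.464, a0=4.629; τ=−ln(0.0091)/4.629=1.015 → t=1.190; u2·a0=0.0968·4.629=0.448; a1=0.302 < 0.448 ≤ a1+a2=3.165 → R2 fires; D=2 Z=8 P=6 R=7
Draw 3: a1=0.302, a2=2.454, a3=1.708, a0=4.464; τ=−ln(0.5498)/4.464=0.134 → t=1.324; u2·a0=0.0936·4.464=0.418; a1=0.302 < 0.418 ≤ a1+a2=2.756 → R2 fires; D=2 Z=8 P=5 R=8
Draw 4: a1=0.302, a2=2.045, a3=1.952, a0=4.299; τ=−ln(0.6200)/4.299=0.111 → t=1.435; u2·a0=0.6436·4.299=2.767; a1+a2=2.347 < 2.767 ≤ a1+…+a3=4.299 → R3 fires; D=3 Z=8 P=6 R=7
Draw 5: a1=0.453, a2=2.454, a3=1.708, a0=4.615; τ=−ln(0.6881)/4.615=0.081 → t=1.516; u2·a0=0.3505·4.615=1.618; a1=0.453 < 1.618 ≤ a1+a2=2.907 → R2 fires; D=3 Z=8 P=5 R=8
Draw 6: a1=0.453, a2=2.045, a3=1.952, a0=4.450; τ=−ln(0.3326)/4.450=0.247 → t=1.763; u2·a0=0.6355·4.450=2.828; a1+a2=2.498 < 2.828 ≤ a1+…+a3=4.450 → R3 fires; D=4 Z=8 P=6 R=7
Draw 7: a1=0.604, a2=2.454, a3=1.708, a0=4.766; τ=−ln(0.9571)/4.766=0.009 → t=1.772; u2·a0=0.2630·4.766=1.253; a1=0.604 < 1.253 ≤ a1+a2=3.058 → R2 fires; D=4 Z=8 P=5 R=8
Draw 8: a1=0.604, a2=2.045, a3=1.952, a0=4.601; τ=−ln(0.3494)/4.601=0.229 → t=2.001; u2·a0=0.9322·4.601=4.289; a1+a2=2.649 < 4.289 ≤ a1+…+a3=4.601 → R3 fires; D=5 Z=8 P=6 R=7
Draw 9: a1=0.755, a2=2.454, a3=1.708, a0=4.917; τ=−ln(0.9365)/4.917=0.013 → t=2.014; u2·a0=0.7424·4.917=3.650; a1+a2=3.209 < 3.650 ≤ a1+…+a3=4.917 → R3 fires; D=6 Z=8 P=7 R=6
Draw 10: a1=0.906, a2=2.863, a3=1.464, a0=5.233; τ=−ln(0.2734)/5.233=0.248 → t=2.262; u2·a0=0.9214·5.233=4.822; a1+a2=3.769 < 4.822 ≤ a1+…+a3=5.233 → R3 fires; D=7 Z=8 P=8 R=5
Draw 11: a1=1.057, a2=3.272, a3=1.220, a0=5.549; τ=−ln(0.7630)/5.549=0.049 → t=2.311; u2·a0=0.4006·5.549=2.223; a1=1.057 < 2.223 ≤ a1+a2=4.329 → R2 fires; D=7 Z=8 P=7 R=6
Draw 12: a1=1.057, a2=2.863, a3=1.464, a0=5.384; τ=−ln(0.2409)/5.384=0.264 → t=2.575; u2·a0=0.4679·5.384=2.519; a1=1.057 < 2.519 ≤ a1+a2=3.920 → R2 fires; D=7 Z=8 P=6 R=7
Draw 13: a1=1.057, a2=2.454, a3=1.708, a0=5.219; τ=−ln(0.5956)/5.219=0.099 → t=2.674; u2·a0=0.3649·5.219=1.904; a1=1.057 < 1.904 ≤ a1+a2=3.511 → R2 fires; D=7 Z=8 P=5 R=8
Draw 14: a1=1.057, a2=2.045, a3=1.952, a0=5.054; τ=−ln(0.3945)/5.054=0.184 → t=2.858 > T=2.69: stop.
Read off D at T=2.69: 7

D at T = 7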